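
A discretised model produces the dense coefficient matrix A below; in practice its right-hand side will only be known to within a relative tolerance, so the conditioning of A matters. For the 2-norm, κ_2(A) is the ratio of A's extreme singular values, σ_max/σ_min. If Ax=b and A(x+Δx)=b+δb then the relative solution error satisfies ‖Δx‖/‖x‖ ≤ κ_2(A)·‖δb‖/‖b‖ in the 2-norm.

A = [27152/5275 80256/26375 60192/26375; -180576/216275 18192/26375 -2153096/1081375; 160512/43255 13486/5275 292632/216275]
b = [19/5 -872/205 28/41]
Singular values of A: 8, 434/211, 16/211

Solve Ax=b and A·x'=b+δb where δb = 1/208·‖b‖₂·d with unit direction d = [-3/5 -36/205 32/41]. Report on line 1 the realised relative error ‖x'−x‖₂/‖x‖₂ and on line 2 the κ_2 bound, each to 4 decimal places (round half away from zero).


0.0273
0.5072

σ_max = 8, σ_min = 16/211
κ = σ_max/σ_min = 8/(16/211) = 105.5000
worst-case relative error ≤ 105.5000 × 1/208 = 0.5072
solve Ax = b  →  x = [8.3125 -9.3668 -4.5942]
‖b‖ = 5.7446, ‖x‖ = 13.3395
re-solving with b+δb shifts x by Δx of norm 0.3642
relative error = 0.0273
so the bound overstates the realised error by a factor of ≈ 18.5769 (computed from the unrounded values)


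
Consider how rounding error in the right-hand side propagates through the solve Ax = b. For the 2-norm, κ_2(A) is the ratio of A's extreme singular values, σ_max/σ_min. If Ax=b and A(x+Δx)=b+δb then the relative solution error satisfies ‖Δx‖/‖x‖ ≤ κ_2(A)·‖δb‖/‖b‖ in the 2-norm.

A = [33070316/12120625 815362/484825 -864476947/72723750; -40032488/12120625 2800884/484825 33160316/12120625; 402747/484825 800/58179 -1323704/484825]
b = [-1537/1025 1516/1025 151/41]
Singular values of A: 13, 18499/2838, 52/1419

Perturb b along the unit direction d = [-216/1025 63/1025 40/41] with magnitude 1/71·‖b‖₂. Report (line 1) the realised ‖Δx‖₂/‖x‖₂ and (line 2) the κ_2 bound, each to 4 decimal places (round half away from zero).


0.0149
4.9965

largest singular value 13, smallest 52/1419
κ = σ_max/σ_min = 13/(52/1419) = 354.7500
bound on ‖Δx‖/‖x‖: κ·ε = 354.7500·1/71 = 4.9965
solve Ax = b  →  x = [96.6489 42.1239 28.2694]
‖b‖₂ = 4.2426 and ‖x‖₂ = 109.1540
re-solving with b+δb shifts x by Δx of norm 1.6306
dividing the unrounded norms, ‖Δx‖/‖x‖ = 0.0149
tightness: 0.0149 against a bound of 4.9965 (unrounded ratio ≈ 0.0030)


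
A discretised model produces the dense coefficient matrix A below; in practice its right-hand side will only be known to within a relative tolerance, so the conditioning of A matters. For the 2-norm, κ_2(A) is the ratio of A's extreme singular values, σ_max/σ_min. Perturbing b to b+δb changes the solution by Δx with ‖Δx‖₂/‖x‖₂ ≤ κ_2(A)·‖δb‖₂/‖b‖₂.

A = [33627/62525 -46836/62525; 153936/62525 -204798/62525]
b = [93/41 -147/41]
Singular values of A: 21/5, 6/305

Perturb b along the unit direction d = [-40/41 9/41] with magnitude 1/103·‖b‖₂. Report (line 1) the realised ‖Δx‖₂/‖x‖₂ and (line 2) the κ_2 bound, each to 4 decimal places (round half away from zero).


0.0137
2.0728

largest singular value 21/5, smallest 6/305
κ_2(A) = (21/5) / (6/305) = 213.5000
κ_2(A)·‖δb‖/‖b‖ = 2.0728
solve Ax = b  →  x = [-122.4286 -90.9286]
2-norm of b is 4.2426; of x, 152.5017
with δb = [-0.0402 0.0090], A·Δx = δb → ‖Δx‖ = 2.0939
realised ‖Δx‖/‖x‖ = 0.0137
so the bound overstates the realised error by a factor of ≈ 150.9690 (computed from the unrounded values)


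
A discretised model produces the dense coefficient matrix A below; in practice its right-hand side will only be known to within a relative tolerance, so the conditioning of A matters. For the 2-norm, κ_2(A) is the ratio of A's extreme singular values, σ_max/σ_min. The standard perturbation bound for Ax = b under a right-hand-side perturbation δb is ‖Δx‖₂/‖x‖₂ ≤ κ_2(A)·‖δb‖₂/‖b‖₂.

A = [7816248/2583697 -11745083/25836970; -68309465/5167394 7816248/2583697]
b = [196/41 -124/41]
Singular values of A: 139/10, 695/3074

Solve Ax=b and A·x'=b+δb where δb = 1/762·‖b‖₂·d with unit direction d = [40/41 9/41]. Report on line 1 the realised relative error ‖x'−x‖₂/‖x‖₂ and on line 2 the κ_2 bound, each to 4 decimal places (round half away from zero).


0.0019
0.0807

largest singular value 139/10, smallest 695/3074
κ = σ_max/σ_min = (139/10)/(695/3074) = 61.4800
perturbation bound = 61.4800·1/762 = 0.0807
solve Ax = b  →  x = [4.1644 17.1974]
2-norm of b is 5.6569; of x, 17.6944
re-solving with b+δb shifts x by Δx of norm 0.0328
relative error = 0.0019
tightness: 0.0019 against a bound of 0.0807 (unrounded ratio ≈ 0.0230)


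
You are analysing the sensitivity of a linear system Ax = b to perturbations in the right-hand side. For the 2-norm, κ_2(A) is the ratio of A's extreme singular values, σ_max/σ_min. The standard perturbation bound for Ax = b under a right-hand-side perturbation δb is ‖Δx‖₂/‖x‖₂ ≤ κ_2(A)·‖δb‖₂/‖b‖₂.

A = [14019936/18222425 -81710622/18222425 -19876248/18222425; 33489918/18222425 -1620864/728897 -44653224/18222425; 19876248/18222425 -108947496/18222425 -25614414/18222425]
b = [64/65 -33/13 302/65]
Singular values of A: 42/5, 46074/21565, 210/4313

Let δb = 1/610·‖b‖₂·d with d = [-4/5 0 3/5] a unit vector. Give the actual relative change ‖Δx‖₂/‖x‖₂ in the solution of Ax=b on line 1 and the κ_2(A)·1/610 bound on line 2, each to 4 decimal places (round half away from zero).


largest singular value 42/5, smallest 210/4313
κ_2(A) = (42/5) / (210/4313) = 172.5200
worst-case relative error ≤ 172.5200 × 1/610 = 0.2828
solve Ax = b  →  x = [31.9065 -1.0497 25.9184]
‖b‖ = 5.3852, ‖x‖ = 41.1204
δb = ε·‖b‖·d = [-0.0071 0.0000 0.0053]; solving A·Δx = δb gives ‖Δx‖ = 0.1813
realised ‖Δx‖/‖x‖ = 0.0044
realised/bound (from unrounded values) ≈ 0.0156

0.0044
0.2828


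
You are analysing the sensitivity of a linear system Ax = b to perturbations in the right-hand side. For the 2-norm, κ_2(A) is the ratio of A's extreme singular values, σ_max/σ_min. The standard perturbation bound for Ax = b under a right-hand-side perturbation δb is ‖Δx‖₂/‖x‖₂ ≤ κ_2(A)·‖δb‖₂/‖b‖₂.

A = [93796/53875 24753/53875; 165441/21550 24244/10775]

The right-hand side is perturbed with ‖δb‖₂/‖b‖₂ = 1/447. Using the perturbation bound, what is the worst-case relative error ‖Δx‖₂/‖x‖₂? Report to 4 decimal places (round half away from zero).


form AᵀA = [719458870489/11610062500 52458627438/2902515625; 52458627438/2902515625 15306999409/2902515625] with trace 1249098989/18576100 and determinant 2825761/18576100
solving λ² − 1249098989/18576100·λ + 2825761/18576100 = 0 gives λ = 1681/25, 1681/743044
σ_max=√(1681/25)=(41/5), σ_min=√(1681/743044)=(41/862) → κ = 172.4000
perturbation bound = 172.4000·1/447 = 0.3857

0.3857


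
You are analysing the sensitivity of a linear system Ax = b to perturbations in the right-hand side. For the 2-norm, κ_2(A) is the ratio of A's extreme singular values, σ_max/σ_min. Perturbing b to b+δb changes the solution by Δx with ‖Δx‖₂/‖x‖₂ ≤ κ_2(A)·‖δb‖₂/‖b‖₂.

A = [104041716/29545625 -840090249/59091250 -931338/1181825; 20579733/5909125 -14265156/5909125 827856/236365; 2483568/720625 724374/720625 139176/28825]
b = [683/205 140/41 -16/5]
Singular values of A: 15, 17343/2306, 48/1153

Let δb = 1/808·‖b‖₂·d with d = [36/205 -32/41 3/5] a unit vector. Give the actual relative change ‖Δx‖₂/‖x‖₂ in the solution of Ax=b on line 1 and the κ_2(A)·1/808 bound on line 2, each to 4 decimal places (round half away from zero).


from the listed singular values, σ₁ = 15, σ_n = 48/1153
condition number: 15 ÷ (48/1153) = 360.3125
κ_2(A)·‖δb‖/‖b‖ = 0.4459
solve Ax = b  →  x = [73.7901 21.2443 -57.7564]
‖b‖₂ = 5.7446 and ‖x‖₂ = 96.0838
Δx = A⁻¹·δb where δb = 1/808·5.7446·d; ‖Δx‖ = 0.1708
realised ‖Δx‖/‖x‖ = 0.0018
tightness: 0.0018 against a bound of 0.4459 (unrounded ratio ≈ 0.0040)

0.0018
0.4459


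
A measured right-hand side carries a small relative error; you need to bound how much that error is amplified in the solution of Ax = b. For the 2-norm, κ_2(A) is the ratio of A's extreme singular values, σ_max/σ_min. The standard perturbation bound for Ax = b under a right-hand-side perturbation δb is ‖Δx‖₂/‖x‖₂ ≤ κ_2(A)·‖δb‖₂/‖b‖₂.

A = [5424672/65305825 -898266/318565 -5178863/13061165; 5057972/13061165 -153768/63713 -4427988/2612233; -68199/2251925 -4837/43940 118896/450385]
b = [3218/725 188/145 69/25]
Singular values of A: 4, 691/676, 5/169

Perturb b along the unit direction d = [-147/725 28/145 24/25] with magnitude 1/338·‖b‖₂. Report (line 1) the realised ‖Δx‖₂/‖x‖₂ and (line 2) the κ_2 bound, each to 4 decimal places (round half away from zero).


0.0080
0.4000

from the listed singular values, σ₁ = 4, σ_n = 5/169
condition number: 4 ÷ (5/169) = 135.2000
perturbation bound = 135.2000·1/338 = 0.4000
solve Ax = b  →  x = [65.4410 -2.0519 17.1068]
‖b‖ = 5.3852, ‖x‖ = 67.6711
δb = ε·‖b‖·d = [-0.0032 0.0031 0.0153]; solving A·Δx = δb gives ‖Δx‖ = 0.5385
relative error = 0.0080
tightness: 0.0080 against a bound of 0.4000 (unrounded ratio ≈ 0.0199)


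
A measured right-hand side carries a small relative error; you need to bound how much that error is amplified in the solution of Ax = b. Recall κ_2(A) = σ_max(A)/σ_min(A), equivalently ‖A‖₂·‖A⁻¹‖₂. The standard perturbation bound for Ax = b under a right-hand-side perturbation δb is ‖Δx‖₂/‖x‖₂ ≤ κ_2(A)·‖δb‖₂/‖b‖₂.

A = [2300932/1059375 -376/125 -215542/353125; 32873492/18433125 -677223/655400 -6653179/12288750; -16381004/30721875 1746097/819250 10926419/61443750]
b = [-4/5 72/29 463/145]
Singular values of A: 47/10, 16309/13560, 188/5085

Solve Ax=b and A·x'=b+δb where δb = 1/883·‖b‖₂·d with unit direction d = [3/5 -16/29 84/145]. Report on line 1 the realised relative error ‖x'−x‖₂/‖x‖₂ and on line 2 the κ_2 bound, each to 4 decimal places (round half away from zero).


0.0379
0.1440

σ_max = 47/10, σ_min = 188/5085
κ = σ_max/σ_min = (47/10)/(188/5085) = 127.1250
κ_2(A)·‖δb‖/‖b‖ = 0.1440
solve Ax = b  →  x = [2.4316 2.1657 -0.7092]
‖b‖ = 4.1231, ‖x‖ = 3.3326
Δx = A⁻¹·δb where δb = 1/883·4.1231·d; ‖Δx‖ = 0.1263
relative error = 0.0379
tightness: 0.0379 against a bound of 0.1440 (unrounded ratio ≈ 0.2632)


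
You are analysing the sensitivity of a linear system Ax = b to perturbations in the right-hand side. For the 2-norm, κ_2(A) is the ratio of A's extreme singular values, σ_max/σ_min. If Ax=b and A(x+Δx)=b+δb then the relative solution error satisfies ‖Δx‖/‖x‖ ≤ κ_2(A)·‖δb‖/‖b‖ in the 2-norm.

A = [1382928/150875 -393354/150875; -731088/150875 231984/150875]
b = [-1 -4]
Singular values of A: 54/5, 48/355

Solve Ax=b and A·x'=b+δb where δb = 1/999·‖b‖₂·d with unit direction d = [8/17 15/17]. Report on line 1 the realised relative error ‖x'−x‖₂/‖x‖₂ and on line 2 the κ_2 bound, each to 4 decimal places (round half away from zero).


0.0010
0.0800

σ_max = 54/5, σ_min = 48/355
κ = σ_max/σ_min = (54/5)/(48/355) = 79.8750
κ_2(A)·‖δb‖/‖b‖ = 0.0800
solve Ax = b  →  x = [-8.1944 -28.4259]
‖b‖ = 4.1231, ‖x‖ = 29.5835
with δb = [0.0019 0.0036], A·Δx = δb → ‖Δx‖ = 0.0305
dividing the unrounded norms, ‖Δx‖/‖x‖ = 0.0010
tightness: 0.0010 against a bound of 0.0800 (unrounded ratio ≈ 0.0129)


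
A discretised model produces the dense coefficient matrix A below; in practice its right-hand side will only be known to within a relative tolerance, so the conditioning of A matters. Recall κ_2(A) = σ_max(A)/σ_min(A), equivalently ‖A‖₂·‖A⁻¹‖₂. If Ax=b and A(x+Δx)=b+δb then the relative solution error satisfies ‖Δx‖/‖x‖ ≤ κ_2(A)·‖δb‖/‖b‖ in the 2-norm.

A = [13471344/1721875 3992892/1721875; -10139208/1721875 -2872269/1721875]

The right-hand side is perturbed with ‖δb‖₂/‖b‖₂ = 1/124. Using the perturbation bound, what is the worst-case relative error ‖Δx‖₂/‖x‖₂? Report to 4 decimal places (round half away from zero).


form AᵀA = [11371225921344/118594140625 3316486180392/118594140625; 3316486180392/118594140625 967724629281/118594140625] with trace 19742320881/189750625 and determinant 1731891456/4743765625
eigenvalues of AᵀA: λ = (tr ± √(tr²−4·det))/2 = 2601/25, 665856/189750625
κ = σ_max/σ_min = (51/5)/(816/13775) = 172.1875
worst-case relative error ≤ 172.1875 × 1/124 = 1.3886

1.3886


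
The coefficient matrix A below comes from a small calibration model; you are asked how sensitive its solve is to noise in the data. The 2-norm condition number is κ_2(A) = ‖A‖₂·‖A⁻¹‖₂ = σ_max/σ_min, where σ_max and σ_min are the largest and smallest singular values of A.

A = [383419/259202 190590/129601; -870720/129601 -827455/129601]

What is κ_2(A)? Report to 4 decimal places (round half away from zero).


form AᵀA = [1891507081/39967684 450338805/9991921; 450338805/9991921 428915125/9991921] with trace 4289141/47524 and determinant 9025/47524
char-poly roots: 361/4 and 25/11881
so κ_2 = √((361/4) / (25/11881)) = 207.1000

207.1000


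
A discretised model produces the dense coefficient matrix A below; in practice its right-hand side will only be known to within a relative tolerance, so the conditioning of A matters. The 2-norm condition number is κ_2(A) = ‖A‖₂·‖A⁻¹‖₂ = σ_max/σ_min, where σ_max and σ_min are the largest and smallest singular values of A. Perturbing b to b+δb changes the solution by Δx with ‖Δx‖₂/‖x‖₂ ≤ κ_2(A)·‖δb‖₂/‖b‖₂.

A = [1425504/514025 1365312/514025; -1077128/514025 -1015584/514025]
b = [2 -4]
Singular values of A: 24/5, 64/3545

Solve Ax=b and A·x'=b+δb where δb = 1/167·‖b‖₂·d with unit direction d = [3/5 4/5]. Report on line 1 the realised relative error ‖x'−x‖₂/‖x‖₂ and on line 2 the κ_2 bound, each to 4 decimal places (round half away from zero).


0.0134
1.5921

σ_max = 24/5, σ_min = 64/3545
κ_2(A) = (24/5) / (64/3545) = 265.8750
worst-case relative error ≤ 265.8750 × 1/167 = 1.5921
solve Ax = b  →  x = [77.0043 -79.6462]
‖b‖ = 4.4721, ‖x‖ = 110.7844
Δx = A⁻¹·δb where δb = 1/167·4.4721·d; ‖Δx‖ = 1.4833
realised ‖Δx‖/‖x‖ = 0.0134
tightness: 0.0134 against a bound of 1.5921 (unrounded ratio ≈ 0.0084)


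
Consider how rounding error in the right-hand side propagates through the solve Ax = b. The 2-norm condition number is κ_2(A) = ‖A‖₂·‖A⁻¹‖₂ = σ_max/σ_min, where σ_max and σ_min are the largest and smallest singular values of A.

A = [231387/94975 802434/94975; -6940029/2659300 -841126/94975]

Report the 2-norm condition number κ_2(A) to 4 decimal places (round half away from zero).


343.8750

M = AᵀA = [107181115857/8408890000 6561401379/150158750; 6561401379/150158750 1606888552/10725625]. tr(M)=2187170785/13454224, det(M)=751689/3363556
solving λ² − 2187170785/13454224·λ + 751689/3363556 = 0 gives λ = 2601/16, 1156/840889
κ = σ_max/σ_min = (51/4)/(34/917) = 343.8750


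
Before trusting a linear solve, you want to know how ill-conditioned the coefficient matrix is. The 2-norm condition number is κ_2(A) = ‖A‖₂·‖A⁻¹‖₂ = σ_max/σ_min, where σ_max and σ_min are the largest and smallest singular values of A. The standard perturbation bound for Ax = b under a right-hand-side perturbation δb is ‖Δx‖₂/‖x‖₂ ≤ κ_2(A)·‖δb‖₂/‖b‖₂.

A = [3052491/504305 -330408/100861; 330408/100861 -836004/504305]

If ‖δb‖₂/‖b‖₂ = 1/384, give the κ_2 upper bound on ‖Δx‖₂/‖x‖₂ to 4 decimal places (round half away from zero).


M = AᵀA = [41684904729/880012225 -889127928/35200489; -889127928/35200489 11862072144/880012225]. tr(M)=185283657/3045025, det(M)=37015056/76125625
solving λ² − 185283657/3045025·λ + 37015056/76125625 = 0 gives λ = 1521/25, 24336/3045025
κ = σ_max/σ_min = (39/5)/(156/1745) = 87.2500
perturbation bound = 87.2500·1/384 = 0.2272

0.2272


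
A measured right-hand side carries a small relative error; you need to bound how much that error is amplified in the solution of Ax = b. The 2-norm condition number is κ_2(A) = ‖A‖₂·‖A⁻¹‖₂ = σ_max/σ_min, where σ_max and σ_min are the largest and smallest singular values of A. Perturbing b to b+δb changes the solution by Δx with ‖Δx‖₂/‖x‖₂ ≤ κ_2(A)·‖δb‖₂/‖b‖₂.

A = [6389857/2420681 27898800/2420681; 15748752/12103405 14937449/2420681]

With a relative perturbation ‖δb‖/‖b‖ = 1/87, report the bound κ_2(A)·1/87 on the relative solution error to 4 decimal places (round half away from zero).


1.5968

M = AᵀA = [4390242219961/506894161225 3898245301632/101378832245; 3898245301632/101378832245 3465295585009/20275766449]. tr(M)=54147907106/301543225, det(M)=20151121/12061729
λ_max, λ_min = (54147907106/301543225 ± √2931388200558634772736/90928316543400625)/2 = 4489/25, 112225/12061729
so κ_2 = √((4489/25) / (112225/12061729)) = 138.9200
perturbation bound = 138.9200·1/87 = 1.5968


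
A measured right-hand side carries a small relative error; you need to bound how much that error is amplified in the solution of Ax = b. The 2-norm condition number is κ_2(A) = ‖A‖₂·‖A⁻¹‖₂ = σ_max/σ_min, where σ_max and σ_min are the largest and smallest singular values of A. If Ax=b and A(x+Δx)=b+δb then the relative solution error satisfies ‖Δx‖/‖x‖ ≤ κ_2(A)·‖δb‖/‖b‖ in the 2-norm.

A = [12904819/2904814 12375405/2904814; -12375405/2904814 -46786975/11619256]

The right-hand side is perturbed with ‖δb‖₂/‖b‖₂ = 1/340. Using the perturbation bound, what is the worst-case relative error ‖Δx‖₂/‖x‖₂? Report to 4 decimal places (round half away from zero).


M = AᵀA = [190062427073/5016613778 1448058514455/40132910224; 1448058514455/40132910224 5516565294025/160531640896]. tr(M)=13791394721/190881856, det(M)=52200625/763527424
eigenvalues of AᵀA: λ = (tr ± √(tr²−4·det))/2 = 289/4, 180625/190881856
κ_2(A) = √(λ_max/λ_min) = √((289/4) / (180625/190881856)) = 276.3200
worst-case relative error ≤ 276.3200 × 1/340 = 0.8127

0.8127


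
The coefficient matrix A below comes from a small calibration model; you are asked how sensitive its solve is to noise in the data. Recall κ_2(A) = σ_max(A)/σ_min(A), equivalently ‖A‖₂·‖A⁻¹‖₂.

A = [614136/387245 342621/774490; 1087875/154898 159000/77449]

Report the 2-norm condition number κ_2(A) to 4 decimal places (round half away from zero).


377.8000

AᵀA = [18498187089/356832100 1348815888/89208025; 1348815888/89208025 1573759161/356832100]; tr = 401438925/7136642, det = 1265625/57093136
eigenvalues of AᵀA: λ = (tr ± √(tr²−4·det))/2 = 225/4, 5625/14273284
κ_2(A) = √(λ_max/λ_min) = √((225/4) / (5625/14273284)) = 377.8000


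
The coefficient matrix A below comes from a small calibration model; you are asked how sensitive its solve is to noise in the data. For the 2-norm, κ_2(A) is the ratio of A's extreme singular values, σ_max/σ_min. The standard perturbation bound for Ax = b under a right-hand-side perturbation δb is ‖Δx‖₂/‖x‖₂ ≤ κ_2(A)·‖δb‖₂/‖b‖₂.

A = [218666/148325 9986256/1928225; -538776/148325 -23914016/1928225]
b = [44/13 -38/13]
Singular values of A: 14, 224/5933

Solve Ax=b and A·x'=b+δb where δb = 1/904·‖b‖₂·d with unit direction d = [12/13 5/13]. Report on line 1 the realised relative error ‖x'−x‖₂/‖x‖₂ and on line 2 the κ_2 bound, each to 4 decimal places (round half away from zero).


largest singular value 14, smallest 224/5933
condition number: 14 ÷ (224/5933) = 370.8125
perturbation bound = 370.8125·1/904 = 0.4102
solve Ax = b  →  x = [-50.7743 15.1068]
‖b‖₂ = 4.4721 and ‖x‖₂ = 52.9740
Δx = A⁻¹·δb where δb = 1/904·4.4721·d; ‖Δx‖ = 0.1310
realised ‖Δx‖/‖x‖ = 0.0025
so the bound overstates the realised error by a factor of ≈ 165.8348 (computed from the unrounded values)

0.0025
0.4102


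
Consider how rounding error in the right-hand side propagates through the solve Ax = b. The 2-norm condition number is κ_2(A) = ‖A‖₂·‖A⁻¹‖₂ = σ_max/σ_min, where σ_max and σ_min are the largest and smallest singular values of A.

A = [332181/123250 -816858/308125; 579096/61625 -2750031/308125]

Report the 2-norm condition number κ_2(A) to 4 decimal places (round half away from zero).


212.5000

AᵀA = [2322804681/24304900 -2765126889/30381125; -2765126889/30381125 13167883989/151905625]; tr = 131678541/722500, det = 531441/722500
eigenvalues of AᵀA: λ = (tr ± √(tr²−4·det))/2 = 729/4, 729/180625
σ_max=√(729/4)=(27/2), σ_min=√(729/180625)=(27/425) → κ = 212.5000


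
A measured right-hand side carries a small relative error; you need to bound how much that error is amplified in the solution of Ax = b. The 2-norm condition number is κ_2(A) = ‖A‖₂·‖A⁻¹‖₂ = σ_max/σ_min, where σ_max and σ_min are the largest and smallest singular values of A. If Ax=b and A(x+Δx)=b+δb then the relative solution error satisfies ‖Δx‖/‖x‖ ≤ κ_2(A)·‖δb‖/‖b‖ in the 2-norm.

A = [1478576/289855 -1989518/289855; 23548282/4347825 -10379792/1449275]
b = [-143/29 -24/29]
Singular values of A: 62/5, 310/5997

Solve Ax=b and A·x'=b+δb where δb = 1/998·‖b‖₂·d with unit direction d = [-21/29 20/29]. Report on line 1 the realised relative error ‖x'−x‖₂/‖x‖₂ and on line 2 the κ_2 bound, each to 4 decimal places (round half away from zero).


largest singular value 62/5, smallest 310/5997
κ = σ_max/σ_min = (62/5)/(310/5997) = 239.8800
worst-case relative error ≤ 239.8800 × 1/998 = 0.2404
solve Ax = b  →  x = [46.2348 35.0794]
2-norm of b is 5.0000; of x, 58.0364
δb = ε·‖b‖·d = [-0.0036 0.0035]; solving A·Δx = δb gives ‖Δx‖ = 0.0969
realised ‖Δx‖/‖x‖ = 0.0017
realised/bound (from unrounded values) ≈ 0.0069

0.0017
0.2404


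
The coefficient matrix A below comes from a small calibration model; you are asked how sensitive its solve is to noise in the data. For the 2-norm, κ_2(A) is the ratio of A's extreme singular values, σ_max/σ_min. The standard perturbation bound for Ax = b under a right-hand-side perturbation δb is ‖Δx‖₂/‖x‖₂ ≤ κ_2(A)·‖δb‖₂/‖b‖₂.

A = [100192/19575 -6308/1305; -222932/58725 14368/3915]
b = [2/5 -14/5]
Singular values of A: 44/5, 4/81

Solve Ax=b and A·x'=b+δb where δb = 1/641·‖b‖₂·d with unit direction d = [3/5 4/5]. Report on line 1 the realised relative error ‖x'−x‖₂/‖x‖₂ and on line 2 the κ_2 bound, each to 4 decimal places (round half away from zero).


σ_max = 44/5, σ_min = 4/81
condition number: (44/5) ÷ (4/81) = 178.2000
κ_2(A)·‖δb‖/‖b‖ = 0.2780
solve Ax = b  →  x = [-27.7665 -29.4843]
2-norm of b is 2.8284; of x, 40.5006
with δb = [0.0026 0.0035], A·Δx = δb → ‖Δx‖ = 0.0894
relative error = 0.0022
tightness: 0.0022 against a bound of 0.2780 (unrounded ratio ≈ 0.0079)

0.0022
0.2780


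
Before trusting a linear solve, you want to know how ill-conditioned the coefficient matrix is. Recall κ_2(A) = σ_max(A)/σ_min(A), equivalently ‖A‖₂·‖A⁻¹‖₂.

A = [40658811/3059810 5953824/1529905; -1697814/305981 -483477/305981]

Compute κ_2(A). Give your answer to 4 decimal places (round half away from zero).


M = AᵀA = [11487551182209/55399036900 837627531678/13849759225; 837627531678/13849759225 244330002729/13849759225]. tr(M)=498594847725/2215961476, det(M)=791015625/2215961476
λ_max, λ_min = (498594847725/2215961476 ± √248589810737308281425625/4910485263116098576)/2 = 225, 3515625/2215961476
so κ_2 = √(225 / (3515625/2215961476)) = 376.5920

376.5920


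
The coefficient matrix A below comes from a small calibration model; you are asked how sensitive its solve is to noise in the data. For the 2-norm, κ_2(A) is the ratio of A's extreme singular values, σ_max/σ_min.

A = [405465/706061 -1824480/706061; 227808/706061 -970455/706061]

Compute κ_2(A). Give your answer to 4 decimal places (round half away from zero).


202.6000

AᵀA = [748437201/1724990089 -3324706560/1724990089; -3324706560/1724990089 14776851825/1724990089]; tr = 9235746/1026169, det = 2025/1026169
solving λ² − 9235746/1026169·λ + 2025/1026169 = 0 gives λ = 9, 225/1026169
so κ_2 = √(9 / (225/1026169)) = 202.6000


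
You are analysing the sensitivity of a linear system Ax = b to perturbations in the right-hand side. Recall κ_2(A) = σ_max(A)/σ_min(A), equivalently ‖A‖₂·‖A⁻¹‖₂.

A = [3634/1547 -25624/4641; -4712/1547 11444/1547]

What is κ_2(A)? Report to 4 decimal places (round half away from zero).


178.5000

AᵀA = [35408900/2393209 -254890000/7179627; -254890000/7179627 1835275600/21538881]; tr = 12745300/127449, det = 40000/127449
λ_max, λ_min = (12745300/127449 ± √162422280250000/16243247601)/2 = 100, 400/127449
so κ_2 = √(100 / (400/127449)) = 178.5000


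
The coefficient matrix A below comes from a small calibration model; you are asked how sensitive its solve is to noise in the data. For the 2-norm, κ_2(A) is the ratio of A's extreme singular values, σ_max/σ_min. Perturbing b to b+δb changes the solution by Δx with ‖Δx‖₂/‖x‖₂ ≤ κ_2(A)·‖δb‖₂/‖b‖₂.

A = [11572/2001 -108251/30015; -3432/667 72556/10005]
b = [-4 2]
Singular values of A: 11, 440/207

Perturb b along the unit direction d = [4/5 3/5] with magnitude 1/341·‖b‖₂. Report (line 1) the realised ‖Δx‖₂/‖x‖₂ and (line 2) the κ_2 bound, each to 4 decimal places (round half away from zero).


σ_max = 11, σ_min = 440/207
κ = σ_max/σ_min = 11/(440/207) = 5.1750
bound on ‖Δx‖/‖x‖: κ·ε = 5.1750·1/341 = 0.0152
solve Ax = b  →  x = [-0.9321 -0.3856]
‖b‖₂ = 4.4721 and ‖x‖₂ = 1.0087
re-solving with b+δb shifts x by Δx of norm 0.0062
relative error = 0.0061
so the bound overstates the realised error by a factor of ≈ 2.4812 (computed from the unrounded values)

0.0061
0.0152


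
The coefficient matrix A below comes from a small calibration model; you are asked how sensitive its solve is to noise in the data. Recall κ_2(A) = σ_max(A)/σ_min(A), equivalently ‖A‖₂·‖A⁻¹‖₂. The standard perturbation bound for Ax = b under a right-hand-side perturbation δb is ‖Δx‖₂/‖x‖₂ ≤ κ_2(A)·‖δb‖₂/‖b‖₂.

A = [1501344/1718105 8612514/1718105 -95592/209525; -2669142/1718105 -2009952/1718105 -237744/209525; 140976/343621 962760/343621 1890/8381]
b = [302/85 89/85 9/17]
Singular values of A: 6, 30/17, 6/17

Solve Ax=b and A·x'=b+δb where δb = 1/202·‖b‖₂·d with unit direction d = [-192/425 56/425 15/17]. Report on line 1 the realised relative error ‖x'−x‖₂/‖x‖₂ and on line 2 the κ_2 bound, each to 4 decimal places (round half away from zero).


from the listed singular values, σ₁ = 6, σ_n = 6/17
κ = σ_max/σ_min = 6/(6/17) = 17.0000
worst-case relative error ≤ 17.0000 × 1/202 = 0.0842
solve Ax = b  →  x = [1.2154 0.2390 -2.8333]
‖b‖₂ = 3.7417 and ‖x‖₂ = 3.0923
with δb = [-0.0084 0.0024 0.0163], A·Δx = δb → ‖Δx‖ = 0.0525
realised ‖Δx‖/‖x‖ = 0.0170
so the bound overstates the realised error by a factor of ≈ 4.9587 (computed from the unrounded values)

0.0170
0.0842


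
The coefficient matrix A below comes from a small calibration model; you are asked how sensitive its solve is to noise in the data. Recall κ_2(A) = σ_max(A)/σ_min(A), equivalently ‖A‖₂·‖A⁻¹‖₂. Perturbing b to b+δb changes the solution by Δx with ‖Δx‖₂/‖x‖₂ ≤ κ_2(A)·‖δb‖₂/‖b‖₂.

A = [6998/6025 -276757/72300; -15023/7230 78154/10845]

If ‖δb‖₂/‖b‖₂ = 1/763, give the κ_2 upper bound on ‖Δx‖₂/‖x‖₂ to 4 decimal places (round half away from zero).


AᵀA = [7405255369/1306822500 -38068043237/1960233750; -38068043237/1960233750 3132569019841/47045610000]; tr = 5438653141/75272976, det = 52200625/301091904
solving λ² − 5438653141/75272976·λ + 52200625/301091904 = 0 gives λ = 289/4, 180625/75272976
κ_2(A) = √(λ_max/λ_min) = √((289/4) / (180625/75272976)) = 173.5200
perturbation bound = 173.5200·1/763 = 0.2274

0.2274


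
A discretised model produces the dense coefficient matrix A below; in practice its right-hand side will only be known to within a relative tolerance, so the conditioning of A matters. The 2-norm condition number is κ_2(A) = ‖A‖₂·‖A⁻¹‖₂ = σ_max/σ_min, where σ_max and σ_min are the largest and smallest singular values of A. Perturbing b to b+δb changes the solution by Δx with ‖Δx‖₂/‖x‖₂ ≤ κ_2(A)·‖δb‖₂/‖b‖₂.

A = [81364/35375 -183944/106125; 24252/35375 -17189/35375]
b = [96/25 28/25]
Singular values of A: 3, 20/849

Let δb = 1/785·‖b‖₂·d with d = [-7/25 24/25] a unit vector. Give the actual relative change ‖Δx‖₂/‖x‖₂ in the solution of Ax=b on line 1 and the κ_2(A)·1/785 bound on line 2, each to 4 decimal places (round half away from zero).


0.1622
0.1622

σ_max = 3, σ_min = 20/849
κ = σ_max/σ_min = 3/(20/849) = 127.3500
κ_2(A)·‖δb‖/‖b‖ = 0.1622
solve Ax = b  →  x = [1.0667 -0.8000]
‖b‖ = 4.0000, ‖x‖ = 1.3333
with δb = [-0.0014 0.0049], A·Δx = δb → ‖Δx‖ = 0.2163
realised ‖Δx‖/‖x‖ = 0.1622
tightness: 0.1622 against a bound of 0.1622; the bound is attained (ratio 1)


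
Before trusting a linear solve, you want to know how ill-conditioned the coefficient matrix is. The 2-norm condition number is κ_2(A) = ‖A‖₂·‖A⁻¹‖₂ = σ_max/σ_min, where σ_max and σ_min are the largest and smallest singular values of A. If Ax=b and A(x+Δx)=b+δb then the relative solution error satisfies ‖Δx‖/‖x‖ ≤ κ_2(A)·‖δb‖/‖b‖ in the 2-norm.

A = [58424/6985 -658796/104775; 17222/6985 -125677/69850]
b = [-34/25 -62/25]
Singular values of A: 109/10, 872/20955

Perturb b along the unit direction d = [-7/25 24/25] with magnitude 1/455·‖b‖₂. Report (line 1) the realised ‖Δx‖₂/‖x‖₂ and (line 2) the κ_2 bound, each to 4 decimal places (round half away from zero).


from the listed singular values, σ₁ = 109/10, σ_n = 872/20955
κ = σ_max/σ_min = (109/10)/(872/20955) = 261.9375
worst-case relative error ≤ 261.9375 × 1/455 = 0.5757
solve Ax = b  →  x = [-28.9839 -38.3394]
‖b‖₂ = 2.8284 and ‖x‖₂ = 48.0623
re-solving with b+δb shifts x by Δx of norm 0.1494
relative error = 0.0031
so the bound overstates the realised error by a factor of ≈ 185.2191 (computed from the unrounded values)

0.0031
0.5757


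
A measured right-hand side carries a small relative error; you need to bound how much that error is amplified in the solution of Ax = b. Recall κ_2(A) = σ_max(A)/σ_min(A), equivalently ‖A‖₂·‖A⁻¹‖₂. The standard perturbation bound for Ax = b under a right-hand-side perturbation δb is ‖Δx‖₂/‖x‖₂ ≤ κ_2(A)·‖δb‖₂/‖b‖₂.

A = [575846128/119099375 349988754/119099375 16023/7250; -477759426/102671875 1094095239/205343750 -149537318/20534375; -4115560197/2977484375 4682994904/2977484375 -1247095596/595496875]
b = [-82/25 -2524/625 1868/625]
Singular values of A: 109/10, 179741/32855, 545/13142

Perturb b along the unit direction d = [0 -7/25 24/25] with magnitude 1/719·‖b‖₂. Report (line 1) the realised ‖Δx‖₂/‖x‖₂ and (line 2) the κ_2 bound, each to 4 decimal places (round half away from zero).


from the listed singular values, σ₁ = 109/10, σ_n = 545/13142
κ_2(A) = (109/10) / (545/13142) = 262.8400
perturbation bound = 262.8400·1/719 = 0.3656
solve Ax = b  →  x = [-56.2149 41.2472 66.6536]
‖b‖ = 6.0000, ‖x‖ = 96.4580
with δb = [0.0000 -0.0023 0.0080], A·Δx = δb → ‖Δx‖ = 0.2012
dividing the unrounded norms, ‖Δx‖/‖x‖ = 0.0021
so the bound overstates the realised error by a factor of ≈ 175.2320 (computed from the unrounded values)

0.0021
0.3656


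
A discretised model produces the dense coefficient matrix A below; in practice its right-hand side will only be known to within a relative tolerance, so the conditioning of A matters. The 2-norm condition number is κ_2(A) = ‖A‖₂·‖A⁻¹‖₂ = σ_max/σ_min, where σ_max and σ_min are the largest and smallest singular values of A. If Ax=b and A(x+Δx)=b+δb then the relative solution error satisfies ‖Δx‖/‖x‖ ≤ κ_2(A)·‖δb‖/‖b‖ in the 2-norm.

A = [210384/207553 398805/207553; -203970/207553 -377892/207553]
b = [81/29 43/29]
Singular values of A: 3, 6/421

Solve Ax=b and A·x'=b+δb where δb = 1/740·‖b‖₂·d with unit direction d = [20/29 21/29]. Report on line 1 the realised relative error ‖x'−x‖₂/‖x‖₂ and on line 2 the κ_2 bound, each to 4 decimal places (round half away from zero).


σ_max = 3, σ_min = 6/421
condition number: 3 ÷ (6/421) = 210.5000
κ_2(A)·‖δb‖/‖b‖ = 0.2845
solve Ax = b  →  x = [-185.5784 99.3529]
‖b‖₂ = 3.1623 and ‖x‖₂ = 210.5003
δb = ε·‖b‖·d = [0.0029 0.0031]; solving A·Δx = δb gives ‖Δx‖ = 0.2998
dividing the unrounded norms, ‖Δx‖/‖x‖ = 0.0014
so the bound overstates the realised error by a factor of ≈ 199.6981 (computed from the unrounded values)

0.0014
0.2845


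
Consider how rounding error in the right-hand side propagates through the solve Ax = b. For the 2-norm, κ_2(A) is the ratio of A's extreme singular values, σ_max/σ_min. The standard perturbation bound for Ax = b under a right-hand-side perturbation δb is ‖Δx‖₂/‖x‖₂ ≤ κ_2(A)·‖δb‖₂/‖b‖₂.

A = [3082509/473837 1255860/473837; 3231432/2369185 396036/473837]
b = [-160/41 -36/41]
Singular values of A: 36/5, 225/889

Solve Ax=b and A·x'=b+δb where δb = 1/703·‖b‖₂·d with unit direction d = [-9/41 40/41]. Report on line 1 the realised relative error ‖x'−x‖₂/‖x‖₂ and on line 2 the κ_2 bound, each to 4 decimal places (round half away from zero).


from the listed singular values, σ₁ = 36/5, σ_n = 225/889
κ = σ_max/σ_min = (36/5)/(225/889) = 28.4480
κ_2(A)·‖δb‖/‖b‖ = 0.0405
solve Ax = b  →  x = [-0.5128 -0.2137]
‖b‖₂ = 4.0000 and ‖x‖₂ = 0.5556
re-solving with b+δb shifts x by Δx of norm 0.0225
dividing the unrounded norms, ‖Δx‖/‖x‖ = 0.0405
tightness: 0.0405 against a bound of 0.0405; the bound is attained (ratio 1)

0.0405
0.0405


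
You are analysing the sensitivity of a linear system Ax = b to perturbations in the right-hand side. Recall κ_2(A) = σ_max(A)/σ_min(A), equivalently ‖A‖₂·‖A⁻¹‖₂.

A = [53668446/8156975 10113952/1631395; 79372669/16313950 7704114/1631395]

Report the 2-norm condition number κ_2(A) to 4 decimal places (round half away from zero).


140.6375

M = AᵀA = [712849158736129/10645798584100 33941925279549/532289929205; 33941925279549/532289929205 6465815903332/106457985841]. tr(M)=1616445599369/12658500100, det(M)=2608757776/3164625025
eigenvalues of AᵀA: λ = (tr ± √(tr²−4·det))/2 = 12769/100, 817216/126585001
κ_2(A) = √(λ_max/λ_min) = √((12769/100) / (817216/126585001)) = 140.6375


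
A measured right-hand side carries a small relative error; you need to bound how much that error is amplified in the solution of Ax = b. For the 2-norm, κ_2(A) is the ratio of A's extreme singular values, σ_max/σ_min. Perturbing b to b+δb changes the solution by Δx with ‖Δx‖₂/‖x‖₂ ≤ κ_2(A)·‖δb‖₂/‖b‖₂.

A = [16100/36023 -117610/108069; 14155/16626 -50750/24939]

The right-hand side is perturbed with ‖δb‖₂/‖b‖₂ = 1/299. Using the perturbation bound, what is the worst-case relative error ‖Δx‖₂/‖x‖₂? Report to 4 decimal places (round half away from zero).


AᵀA = [149457025/161645796 -269009125/121234347; -269009125/121234347 1936882600/363703041]; tr = 53802625/8608356, det = 625/2152089
eigenvalues of AᵀA: λ = (tr ± √(tr²−4·det))/2 = 25/4, 100/2152089
κ = σ_max/σ_min = (5/2)/(10/1467) = 366.7500
κ_2(A)·‖δb‖/‖b‖ = 1.2266

1.2266


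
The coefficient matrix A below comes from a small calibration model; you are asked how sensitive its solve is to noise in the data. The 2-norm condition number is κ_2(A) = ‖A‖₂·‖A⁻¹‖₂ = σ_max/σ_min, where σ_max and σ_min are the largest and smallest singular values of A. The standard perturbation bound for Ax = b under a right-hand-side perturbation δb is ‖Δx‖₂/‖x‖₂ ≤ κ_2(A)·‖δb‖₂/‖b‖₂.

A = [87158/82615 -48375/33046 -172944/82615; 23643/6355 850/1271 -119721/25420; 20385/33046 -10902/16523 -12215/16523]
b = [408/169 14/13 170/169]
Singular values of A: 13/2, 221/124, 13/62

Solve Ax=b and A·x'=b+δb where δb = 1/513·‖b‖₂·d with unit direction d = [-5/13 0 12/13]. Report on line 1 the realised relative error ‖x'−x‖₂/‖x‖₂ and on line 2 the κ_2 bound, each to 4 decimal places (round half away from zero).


from the listed singular values, σ₁ = 13/2, σ_n = 13/62
κ = σ_max/σ_min = (13/2)/(13/62) = 31.0000
bound on ‖Δx‖/‖x‖: κ·ε = 31.0000·1/513 = 0.0604
solve Ax = b  →  x = [-0.0124 -1.0948 -0.3940]
2-norm of b is 2.8284; of x, 1.1636
re-solving with b+δb shifts x by Δx of norm 0.0263
relative error = 0.0226
tightness: 0.0226 against a bound of 0.0604 (unrounded ratio ≈ 0.3740)

0.0226
0.0604


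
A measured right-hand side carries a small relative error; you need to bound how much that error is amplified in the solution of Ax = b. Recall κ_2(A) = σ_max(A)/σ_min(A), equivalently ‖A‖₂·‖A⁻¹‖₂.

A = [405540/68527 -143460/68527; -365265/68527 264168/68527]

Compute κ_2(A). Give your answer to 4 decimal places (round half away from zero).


M = AᵀA = [20835225/328457 -10818360/328457; -10818360/328457 6320592/328457]. tr(M)=1597401/19321, det(M)=2624400/19321
char-poly roots: 81 and 32400/19321
κ = σ_max/σ_min = 9/(180/139) = 6.9500

6.9500


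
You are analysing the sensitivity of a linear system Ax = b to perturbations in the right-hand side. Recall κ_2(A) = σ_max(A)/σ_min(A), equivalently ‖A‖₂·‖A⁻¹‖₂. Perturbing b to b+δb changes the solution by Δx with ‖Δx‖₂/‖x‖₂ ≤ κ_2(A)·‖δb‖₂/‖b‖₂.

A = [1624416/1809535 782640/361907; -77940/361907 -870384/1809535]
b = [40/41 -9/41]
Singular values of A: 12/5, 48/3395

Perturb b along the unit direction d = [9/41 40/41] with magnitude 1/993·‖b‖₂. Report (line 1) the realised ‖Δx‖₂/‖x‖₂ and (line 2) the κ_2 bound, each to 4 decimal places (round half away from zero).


0.1709
0.1709

largest singular value 12/5, smallest 48/3395
κ_2(A) = (12/5) / (48/3395) = 169.7500
worst-case relative error ≤ 169.7500 × 1/993 = 0.1709
solve Ax = b  →  x = [0.1603 0.3846]
2-norm of b is 1.0000; of x, 0.4167
re-solving with b+δb shifts x by Δx of norm 0.0712
realised ‖Δx‖/‖x‖ = 0.1709
so the bound is sharp here: realised error equals the bound


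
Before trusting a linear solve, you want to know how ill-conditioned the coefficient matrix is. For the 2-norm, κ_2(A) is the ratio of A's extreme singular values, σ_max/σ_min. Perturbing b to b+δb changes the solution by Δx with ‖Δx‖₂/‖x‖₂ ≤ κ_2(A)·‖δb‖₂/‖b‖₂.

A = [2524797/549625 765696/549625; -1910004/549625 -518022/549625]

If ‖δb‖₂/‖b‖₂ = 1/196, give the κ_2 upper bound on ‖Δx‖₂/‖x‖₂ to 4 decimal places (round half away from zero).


0.3589

AᵀA = [400908606849/12083505625 116906042232/12083505625; 116906042232/12083505625 34185486276/12083505625]; tr = 696150549/19333609, det = 5062500/19333609
char-poly roots: 36 and 140625/19333609
so κ_2 = √(36 / (140625/19333609)) = 70.3520
bound on ‖Δx‖/‖x‖: κ·ε = 70.3520·1/196 = 0.3589
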